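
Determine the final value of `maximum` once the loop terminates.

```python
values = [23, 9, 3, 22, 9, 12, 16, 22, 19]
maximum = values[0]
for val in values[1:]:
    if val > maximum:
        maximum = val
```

Let's trace through this code step by step.

Initialize: values = [23, 9, 3, 22, 9, 12, 16, 22, 19]
Initialize: maximum = 23
Entering loop: for val in values[1:]:
After iteration 1: val = 9, maximum = 23
After iteration 2: val = 3, maximum = 23
After iteration 3: val = 22, maximum = 23
After iteration 4: val = 9, maximum = 23
After iteration 5: val = 12, maximum = 23
After iteration 6: val = 16, maximum = 23
After iteration 7: val = 22, maximum = 23
After iteration 8: val = 19, maximum = 23
Loop ends.

Final answer: 23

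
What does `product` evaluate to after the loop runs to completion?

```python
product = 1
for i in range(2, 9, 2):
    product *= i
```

Let's trace through this code step by step.

Initialize: product = 1
Entering loop: for i in range(2, 9, 2):
After iteration 1: i = 2, product = 2
After iteration 2: i = 4, product = 8
After iteration 3: i = 6, product = 48
After iteration 4: i = 8, product = 384
Loop ends.

Final answer: 384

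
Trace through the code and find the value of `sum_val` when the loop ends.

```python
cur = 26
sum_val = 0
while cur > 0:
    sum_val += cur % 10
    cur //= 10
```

Let's trace through this code step by step.

Initialize: cur = 26
Initialize: sum_val = 0
Entering loop: while cur > 0:
After iteration 1: cur = 2, sum_val = 6
After iteration 2: cur = 0, sum_val = 8
Loop ends.

Final answer: 8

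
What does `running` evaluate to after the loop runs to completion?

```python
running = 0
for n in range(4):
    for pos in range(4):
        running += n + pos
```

Let's trace through this code step by step.

Initialize: running = 0
Entering loop: for n in range(4):
After iteration 1: n = 0, running = 6
After iteration 2: n = 1, running = 16
After iteration 3: n = 2, running = 30
After iteration 4: n = 3, running = 48
Loop ends.

Final answer: 48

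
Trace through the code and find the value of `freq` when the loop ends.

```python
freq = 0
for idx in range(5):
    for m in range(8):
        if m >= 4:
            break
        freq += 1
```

Let's trace through this code step by step.

Initialize: freq = 0
Entering loop: for idx in range(5):
After iteration 1: idx = 0, freq = 4
After iteration 2: idx = 1, freq = 8
After iteration 3: idx = 2, freq = 12
After iteration 4: idx = 3, freq = 16
After iteration 5: idx = 4, freq = 20
Loop ends.

Final answer: 20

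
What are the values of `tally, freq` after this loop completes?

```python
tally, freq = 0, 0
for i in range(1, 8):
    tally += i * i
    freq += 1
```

Let's trace through this code step by step.

Initialize: tally = 0
Initialize: freq = 0
Entering loop: for i in range(1, 8):
After iteration 1: i = 1, tally = 1, freq = 1
After iteration 2: i = 2, tally = 5, freq = 2
After iteration 3: i = 3, tally = 14, freq = 3
After iteration 4: i = 4, tally = 30, freq = 4
After iteration 5: i = 5, tally = 55, freq = 5
After iteration 6: i = 6, tally = 91, freq = 6
After iteration 7: i = 7, tally = 140, freq = 7
Loop ends.

Final answer: 140, 7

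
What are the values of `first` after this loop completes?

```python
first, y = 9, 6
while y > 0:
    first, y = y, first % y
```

Let's trace through this code step by step.

Initialize: first = 9
Initialize: y = 6
Entering loop: while y > 0:
After iteration 1: first = 6, y = 3
After iteration 2: first = 3, y = 0
Loop ends.

Final answer: 3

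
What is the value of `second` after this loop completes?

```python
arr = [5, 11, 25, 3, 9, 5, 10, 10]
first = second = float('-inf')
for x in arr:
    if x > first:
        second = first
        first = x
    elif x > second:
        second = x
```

Let's trace through this code step by step.

Initialize: arr = [5, 11, 25, 3, 9, 5, 10, 10]
Initialize: first = -inf
Initialize: second = -inf
Entering loop: for x in arr:
After iteration 1: x = 5, first = 5, second = -inf
After iteration 2: x = 11, first = 11, second = 5
After iteration 3: x = 25, first = 25, second = 11
After iteration 4: x = 3, first = 25, second = 11
After iteration 5: x = 9, first = 25, second = 11
After iteration 6: x = 5, first = 25, second = 11
After iteration 7: x = 10, first = 25, second = 11
After iteration 8: x = 10, first = 25, second = 11
Loop ends.

Final answer: 11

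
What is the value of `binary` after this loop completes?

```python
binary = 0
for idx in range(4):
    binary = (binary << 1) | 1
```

Let's trace through this code step by step.

Initialize: binary = 0
Entering loop: for idx in range(4):
After iteration 1: idx = 0, binary = 1
After iteration 2: idx = 1, binary = 3
After iteration 3: idx = 2, binary = 7
After iteration 4: idx = 3, binary = 15
Loop ends.

Final answer: 15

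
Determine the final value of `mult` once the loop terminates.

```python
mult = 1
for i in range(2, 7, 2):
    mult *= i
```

Let's trace through this code step by step.

Initialize: mult = 1
Entering loop: for i in range(2, 7, 2):
After iteration 1: i = 2, mult = 2
After iteration 2: i = 4, mult = 8
After iteration 3: i = 6, mult = 48
Loop ends.

Final answer: 48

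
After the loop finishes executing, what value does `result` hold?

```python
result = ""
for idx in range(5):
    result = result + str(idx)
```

Let's trace through this code step by step.

Initialize: result = ''
Entering loop: for idx in range(5):
After iteration 1: idx = 0, result = '0'
After iteration 2: idx = 1, result = '01'
After iteration 3: idx = 2, result = '012'
After iteration 4: idx = 3, result = '0123'
After iteration 5: idx = 4, result = '01234'
Loop ends.

Final answer: '01234'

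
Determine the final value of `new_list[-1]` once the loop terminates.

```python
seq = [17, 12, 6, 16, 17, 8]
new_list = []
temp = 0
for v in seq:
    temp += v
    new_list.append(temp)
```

Let's trace through this code step by step.

Initialize: seq = [17, 12, 6, 16, 17, 8]
Initialize: new_list = []
Initialize: temp = 0
Entering loop: for v in seq:
After iteration 1: v = 17, new_list = [17], temp = 17
After iteration 2: v = 12, new_list = [17, 29], temp = 29
After iteration 3: v = 6, new_list = [17, 29, 35], temp = 35
After iteration 4: v = 16, new_list = [17, 29, 35, 51], temp = 51
After iteration 5: v = 17, new_list = [17, 29, 35, 51, 68], temp = 68
After iteration 6: v = 8, new_list = [17, 29, 35, 51, 68, 76], temp = 76
Loop ends.
new_list[-1] = 76

Final answer: 76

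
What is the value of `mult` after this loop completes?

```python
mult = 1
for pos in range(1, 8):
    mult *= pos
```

Let's trace through this code step by step.

Initialize: mult = 1
Entering loop: for pos in range(1, 8):
After iteration 1: pos = 1, mult = 1
After iteration 2: pos = 2, mult = 2
After iteration 3: pos = 3, mult = 6
After iteration 4: pos = 4, mult = 24
After iteration 5: pos = 5, mult = 120
After iteration 6: pos = 6, mult = 720
After iteration 7: pos = 7, mult = 5040
Loop ends.

Final answer: 5040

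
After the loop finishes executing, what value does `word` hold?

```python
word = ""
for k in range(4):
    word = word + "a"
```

Let's trace through this code step by step.

Initialize: word = ''
Entering loop: for k in range(4):
After iteration 1: k = 0, word = 'a'
After iteration 2: k = 1, word = 'aa'
After iteration 3: k = 2, word = 'aaa'
After iteration 4: k = 3, word = 'aaaa'
Loop ends.

Final answer: 'aaaa'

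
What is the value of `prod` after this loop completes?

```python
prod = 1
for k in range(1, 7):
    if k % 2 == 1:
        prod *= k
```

Let's trace through this code step by step.

Initialize: prod = 1
Entering loop: for k in range(1, 7):
After iteration 1: k = 1, prod = 1
After iteration 2: k = 2, prod = 1
After iteration 3: k = 3, prod = 3
After iteration 4: k = 4, prod = 3
After iteration 5: k = 5, prod = 15
After iteration 6: k = 6, prod = 15
Loop ends.

Final answer: 15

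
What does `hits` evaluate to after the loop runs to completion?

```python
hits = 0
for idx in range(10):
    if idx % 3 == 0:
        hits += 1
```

Let's trace through this code step by step.

Initialize: hits = 0
Entering loop: for idx in range(10):
After iteration 1: idx = 0, hits = 1
After iteration 2: idx = 1, hits = 1
After iteration 3: idx = 2, hits = 1
After iteration 4: idx = 3, hits = 2
After iteration 5: idx = 4, hits = 2
After iteration 6: idx = 5, hits = 2
After iteration 7: idx = 6, hits = 3
After iteration 8: idx = 7, hits = 3
After iteration 9: idx = 8, hits = 3
After iteration 10: idx = 9, hits = 4
Loop ends.

Final answer: 4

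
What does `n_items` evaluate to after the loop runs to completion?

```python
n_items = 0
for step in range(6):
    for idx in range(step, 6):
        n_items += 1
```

Let's trace through this code step by step.

Initialize: n_items = 0
Entering loop: for step in range(6):
After iteration 1: step = 0, n_items = 6
After iteration 2: step = 1, n_items = 11
After iteration 3: step = 2, n_items = 15
After iteration 4: step = 3, n_items = 18
After iteration 5: step = 4, n_items = 20
After iteration 6: step = 5, n_items = 21
Loop ends.

Final answer: 21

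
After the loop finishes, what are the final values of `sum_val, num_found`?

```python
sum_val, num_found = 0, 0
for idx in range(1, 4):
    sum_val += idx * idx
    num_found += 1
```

Let's trace through this code step by step.

Initialize: sum_val = 0
Initialize: num_found = 0
Entering loop: for idx in range(1, 4):
After iteration 1: idx = 1, sum_val = 1, num_found = 1
After iteration 2: idx = 2, sum_val = 5, num_found = 2
After iteration 3: idx = 3, sum_val = 14, num_found = 3
Loop ends.

Final answer: 14, 3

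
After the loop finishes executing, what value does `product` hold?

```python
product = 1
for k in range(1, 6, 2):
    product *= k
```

Let's trace through this code step by step.

Initialize: product = 1
Entering loop: for k in range(1, 6, 2):
After iteration 1: k = 1, product = 1
After iteration 2: k = 3, product = 3
After iteration 3: k = 5, product = 15
Loop ends.

Final answer: 15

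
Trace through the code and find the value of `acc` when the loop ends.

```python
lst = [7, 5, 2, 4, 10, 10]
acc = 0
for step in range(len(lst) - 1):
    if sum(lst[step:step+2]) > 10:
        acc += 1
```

Let's trace through this code step by step.

Initialize: lst = [7, 5, 2, 4, 10, 10]
Initialize: acc = 0
Entering loop: for step in range(len(lst) - 1):
After iteration 1: step = 0, acc = 1
After iteration 2: step = 1, acc = 1
After iteration 3: step = 2, acc = 1
After iteration 4: step = 3, acc = 2
After iteration 5: step = 4, acc = 3
Loop ends.

Final answer: 3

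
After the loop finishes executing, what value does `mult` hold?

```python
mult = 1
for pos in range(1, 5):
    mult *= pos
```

Let's trace through this code step by step.

Initialize: mult = 1
Entering loop: for pos in range(1, 5):
After iteration 1: pos = 1, mult = 1
After iteration 2: pos = 2, mult = 2
After iteration 3: pos = 3, mult = 6
After iteration 4: pos = 4, mult = 24
Loop ends.

Final answer: 24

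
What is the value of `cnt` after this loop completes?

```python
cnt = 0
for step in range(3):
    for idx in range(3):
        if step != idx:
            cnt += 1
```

Let's trace through this code step by step.

Initialize: cnt = 0
Entering loop: for step in range(3):
After iteration 1: step = 0, cnt = 2
After iteration 2: step = 1, cnt = 4
After iteration 3: step = 2, cnt = 6
Loop ends.

Final answer: 6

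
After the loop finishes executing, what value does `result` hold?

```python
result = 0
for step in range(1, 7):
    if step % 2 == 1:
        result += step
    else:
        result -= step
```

Let's trace through this code step by step.

Initialize: result = 0
Entering loop: for step in range(1, 7):
After iteration 1: step = 1, result = 1
After iteration 2: step = 2, result = -1
After iteration 3: step = 3, result = 2
After iteration 4: step = 4, result = -2
After iteration 5: step = 5, result = 3
After iteration 6: step = 6, result = -3
Loop ends.

Final answer: -3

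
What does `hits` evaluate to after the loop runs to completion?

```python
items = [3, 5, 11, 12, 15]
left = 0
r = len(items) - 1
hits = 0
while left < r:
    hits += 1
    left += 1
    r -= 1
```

Let's trace through this code step by step.

Initialize: items = [3, 5, 11, 12, 15]
Initialize: left = 0
Initialize: r = 4
Initialize: hits = 0
Entering loop: while left < r:
After iteration 1: left = 1, r = 3, hits = 1
After iteration 2: left = 2, r = 2, hits = 2
Loop ends.

Final answer: 2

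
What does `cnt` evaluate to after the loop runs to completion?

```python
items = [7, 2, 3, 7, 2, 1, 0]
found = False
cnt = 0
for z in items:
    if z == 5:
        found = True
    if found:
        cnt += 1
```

Let's trace through this code step by step.

Initialize: items = [7, 2, 3, 7, 2, 1, 0]
Initialize: found = False
Initialize: cnt = 0
Entering loop: for z in items:
After iteration 1: z = 7, cnt = 0
After iteration 2: z = 2, cnt = 0
After iteration 3: z = 3, cnt = 0
After iteration 4: z = 7, cnt = 0
After iteration 5: z = 2, cnt = 0
After iteration 6: z = 1, cnt = 0
After iteration 7: z = 0, cnt = 0
Loop ends.

Final answer: 0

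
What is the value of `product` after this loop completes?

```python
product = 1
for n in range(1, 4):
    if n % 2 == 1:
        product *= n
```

Let's trace through this code step by step.

Initialize: product = 1
Entering loop: for n in range(1, 4):
After iteration 1: n = 1, product = 1
After iteration 2: n = 2, product = 1
After iteration 3: n = 3, product = 3
Loop ends.

Final answer: 3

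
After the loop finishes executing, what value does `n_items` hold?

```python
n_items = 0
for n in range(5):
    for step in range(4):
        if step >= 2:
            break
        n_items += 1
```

Let's trace through this code step by step.

Initialize: n_items = 0
Entering loop: for n in range(5):
After iteration 1: n = 0, n_items = 2
After iteration 2: n = 1, n_items = 4
After iteration 3: n = 2, n_items = 6
After iteration 4: n = 3, n_items = 8
After iteration 5: n = 4, n_items = 10
Loop ends.

Final answer: 10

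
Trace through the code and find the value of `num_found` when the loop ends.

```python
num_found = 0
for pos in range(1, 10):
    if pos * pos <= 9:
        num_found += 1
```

Let's trace through this code step by step.

Initialize: num_found = 0
Entering loop: for pos in range(1, 10):
After iteration 1: pos = 1, num_found = 1
After iteration 2: pos = 2, num_found = 2
After iteration 3: pos = 3, num_found = 3
After iteration 4: pos = 4, num_found = 3
After iteration 5: pos = 5, num_found = 3
After iteration 6: pos = 6, num_found = 3
After iteration 7: pos = 7, num_found = 3
After iteration 8: pos = 8, num_found = 3
After iteration 9: pos = 9, num_found = 3
Loop ends.

Final answer: 3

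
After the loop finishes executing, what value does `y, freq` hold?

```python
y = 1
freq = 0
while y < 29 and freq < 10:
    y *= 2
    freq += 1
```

Let's trace through this code step by step.

Initialize: y = 1
Initialize: freq = 0
Entering loop: while y < 29 and freq < 10:
After iteration 1: y = 2, freq = 1
After iteration 2: y = 4, freq = 2
After iteration 3: y = 8, freq = 3
After iteration 4: y = 16, freq = 4
After iteration 5: y = 32, freq = 5
Loop ends.

Final answer: 32, 5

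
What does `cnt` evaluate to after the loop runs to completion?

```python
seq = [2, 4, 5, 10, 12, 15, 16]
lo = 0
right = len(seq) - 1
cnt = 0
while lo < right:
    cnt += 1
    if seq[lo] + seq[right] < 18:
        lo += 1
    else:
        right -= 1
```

Let's trace through this code step by step.

Initialize: seq = [2, 4, 5, 10, 12, 15, 16]
Initialize: lo = 0
Initialize: right = 6
Initialize: cnt = 0
Entering loop: while lo < right:
After iteration 1: lo = 0, right = 5, cnt = 1
After iteration 2: lo = 1, right = 5, cnt = 2
After iteration 3: lo = 1, right = 4, cnt = 3
After iteration 4: lo = 2, right = 4, cnt = 4
After iteration 5: lo = 3, right = 4, cnt = 5
After iteration 6: lo = 3, right = 3, cnt = 6
Loop ends.

Final answer: 6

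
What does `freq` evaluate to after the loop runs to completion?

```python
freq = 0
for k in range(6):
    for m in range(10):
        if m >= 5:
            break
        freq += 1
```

Let's trace through this code step by step.

Initialize: freq = 0
Entering loop: for k in range(6):
After iteration 1: k = 0, freq = 5
After iteration 2: k = 1, freq = 10
After iteration 3: k = 2, freq = 15
After iteration 4: k = 3, freq = 20
After iteration 5: k = 4, freq = 25
After iteration 6: k = 5, freq = 30
Loop ends.

Final answer: 30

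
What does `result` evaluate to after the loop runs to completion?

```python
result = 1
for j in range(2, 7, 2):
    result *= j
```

Let's trace through this code step by step.

Initialize: result = 1
Entering loop: for j in range(2, 7, 2):
After iteration 1: j = 2, result = 2
After iteration 2: j = 4, result = 8
After iteration 3: j = 6, result = 48
Loop ends.

Final answer: 48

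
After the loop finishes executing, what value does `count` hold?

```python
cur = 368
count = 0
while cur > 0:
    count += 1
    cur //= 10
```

Let's trace through this code step by step.

Initialize: cur = 368
Initialize: count = 0
Entering loop: while cur > 0:
After iteration 1: cur = 36, count = 1
After iteration 2: cur = 3, count = 2
After iteration 3: cur = 0, count = 3
Loop ends.

Final answer: 3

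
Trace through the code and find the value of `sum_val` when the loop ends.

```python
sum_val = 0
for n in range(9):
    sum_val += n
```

Let's trace through this code step by step.

Initialize: sum_val = 0
Entering loop: for n in range(9):
After iteration 1: n = 0, sum_val = 0
After iteration 2: n = 1, sum_val = 1
After iteration 3: n = 2, sum_val = 3
After iteration 4: n = 3, sum_val = 6
After iteration 5: n = 4, sum_val = 10
After iteration 6: n = 5, sum_val = 15
After iteration 7: n = 6, sum_val = 21
After iteration 8: n = 7, sum_val = 28
After iteration 9: n = 8, sum_val = 36
Loop ends.

Final answer: 36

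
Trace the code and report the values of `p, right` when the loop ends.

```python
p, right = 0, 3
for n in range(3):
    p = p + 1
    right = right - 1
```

Let's trace through this code step by step.

Initialize: p = 0
Initialize: right = 3
Entering loop: for n in range(3):
After iteration 1: n = 0, p = 1, right = 2
After iteration 2: n = 1, p = 2, right = 1
After iteration 3: n = 2, p = 3, right = 0
Loop ends.

Final answer: 3, 0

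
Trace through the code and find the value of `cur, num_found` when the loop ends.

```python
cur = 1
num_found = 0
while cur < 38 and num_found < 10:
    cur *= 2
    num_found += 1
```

Let's trace through this code step by step.

Initialize: cur = 1
Initialize: num_found = 0
Entering loop: while cur < 38 and num_found < 10:
After iteration 1: cur = 2, num_found = 1
After iteration 2: cur = 4, num_found = 2
After iteration 3: cur = 8, num_found = 3
After iteration 4: cur = 16, num_found = 4
After iteration 5: cur = 32, num_found = 5
After iteration 6: cur = 64, num_found = 6
Loop ends.

Final answer: 64, 6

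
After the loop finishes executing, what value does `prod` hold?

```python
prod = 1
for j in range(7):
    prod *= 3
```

Let's trace through this code step by step.

Initialize: prod = 1
Entering loop: for j in range(7):
After iteration 1: j = 0, prod = 3
After iteration 2: j = 1, prod = 9
After iteration 3: j = 2, prod = 27
After iteration 4: j = 3, prod = 81
After iteration 5: j = 4, prod = 243
After iteration 6: j = 5, prod = 729
After iteration 7: j = 6, prod = 2187
Loop ends.

Final answer: 2187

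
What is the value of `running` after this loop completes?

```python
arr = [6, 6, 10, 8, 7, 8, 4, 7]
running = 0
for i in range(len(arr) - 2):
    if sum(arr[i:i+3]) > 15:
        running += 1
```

Let's trace through this code step by step.

Initialize: arr = [6, 6, 10, 8, 7, 8, 4, 7]
Initialize: running = 0
Entering loop: for i in range(len(arr) - 2):
After iteration 1: i = 0, running = 1
After iteration 2: i = 1, running = 2
After iteration 3: i = 2, running = 3
After iteration 4: i = 3, running = 4
After iteration 5: i = 4, running = 5
After iteration 6: i = 5, running = 6
Loop ends.

Final answer: 6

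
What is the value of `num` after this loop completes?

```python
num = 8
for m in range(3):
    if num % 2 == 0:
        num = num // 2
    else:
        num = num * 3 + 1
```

Let's trace through this code step by step.

Initialize: num = 8
Entering loop: for m in range(3):
After iteration 1: m = 0, num = 4
After iteration 2: m = 1, num = 2
After iteration 3: m = 2, num = 1
Loop ends.

Final answer: 1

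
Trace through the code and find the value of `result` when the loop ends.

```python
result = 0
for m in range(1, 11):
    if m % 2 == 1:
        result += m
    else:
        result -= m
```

Let's trace through this code step by step.

Initialize: result = 0
Entering loop: for m in range(1, 11):
After iteration 1: m = 1, result = 1
After iteration 2: m = 2, result = -1
After iteration 3: m = 3, result = 2
After iteration 4: m = 4, result = -2
After iteration 5: m = 5, result = 3
After iteration 6: m = 6, result = -3
After iteration 7: m = 7, result = 4
After iteration 8: m = 8, result = -4
After iteration 9: m = 9, result = 5
After iteration 10: m = 10, result = -5
Loop ends.

Final answer: -5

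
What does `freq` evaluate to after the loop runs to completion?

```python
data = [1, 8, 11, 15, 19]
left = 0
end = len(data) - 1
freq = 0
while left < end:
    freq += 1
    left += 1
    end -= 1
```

Let's trace through this code step by step.

Initialize: data = [1, 8, 11, 15, 19]
Initialize: left = 0
Initialize: end = 4
Initialize: freq = 0
Entering loop: while left < end:
After iteration 1: left = 1, end = 3, freq = 1
After iteration 2: left = 2, end = 2, freq = 2
Loop ends.

Final answer: 2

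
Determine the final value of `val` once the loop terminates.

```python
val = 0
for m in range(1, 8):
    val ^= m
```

Let's trace through this code step by step.

Initialize: val = 0
Entering loop: for m in range(1, 8):
After iteration 1: m = 1, val = 1
After iteration 2: m = 2, val = 3
After iteration 3: m = 3, val = 0
After iteration 4: m = 4, val = 4
After iteration 5: m = 5, val = 1
After iteration 6: m = 6, val = 7
After iteration 7: m = 7, val = 0
Loop ends.

Final answer: 0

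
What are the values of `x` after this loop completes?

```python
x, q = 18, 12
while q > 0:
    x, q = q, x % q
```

Let's trace through this code step by step.

Initialize: x = 18
Initialize: q = 12
Entering loop: while q > 0:
After iteration 1: x = 12, q = 6
After iteration 2: x = 6, q = 0
Loop ends.

Final answer: 6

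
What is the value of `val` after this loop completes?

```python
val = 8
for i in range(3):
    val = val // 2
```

Let's trace through this code step by step.

Initialize: val = 8
Entering loop: for i in range(3):
After iteration 1: i = 0, val = 4
After iteration 2: i = 1, val = 2
After iteration 3: i = 2, val = 1
Loop ends.

Final answer: 1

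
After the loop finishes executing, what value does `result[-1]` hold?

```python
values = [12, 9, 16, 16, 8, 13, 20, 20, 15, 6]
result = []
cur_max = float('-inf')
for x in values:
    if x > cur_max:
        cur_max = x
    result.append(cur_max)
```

Let's trace through this code step by step.

Initialize: values = [12, 9, 16, 16, 8, 13, 20, 20, 15, 6]
Initialize: result = []
Initialize: cur_max = -inf
Entering loop: for x in values:
After iteration 1: x = 12, result = [12], cur_max = 12
After iteration 2: x = 9, result = [12, 12], cur_max = 12
After iteration 3: x = 16, result = [12, 12, 16], cur_max = 16
After iteration 4: x = 16, result = [12, 12, 16, 16], cur_max = 16
After iteration 5: x = 8, result = [12, 12, 16, 16, 16], cur_max = 16
After iteration 6: x = 13, result = [12, 12, 16, 16, 16, 16], cur_max = 16
After iteration 7: x = 20, result = [12, 12, 16, 16, 16, 16, 20], cur_max = 20
After iteration 8: x = 20, result = [12, 12, 16, 16, 16, 16, 20, 20], cur_max = 20
After iteration 9: x = 15, result = [12, 12, 16, 16, 16, 16, 20, 20, 20], cur_max = 20
After iteration 10: x = 6, result = [12, 12, 16, 16, 16, 16, 20, 20, 20, 20], cur_max = 20
Loop ends.
result[-1] = 20

Final answer: 20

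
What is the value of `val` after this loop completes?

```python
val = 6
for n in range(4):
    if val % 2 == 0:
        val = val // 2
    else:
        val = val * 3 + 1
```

Let's trace through this code step by step.

Initialize: val = 6
Entering loop: for n in range(4):
After iteration 1: n = 0, val = 3
After iteration 2: n = 1, val = 10
After iteration 3: n = 2, val = 5
After iteration 4: n = 3, val = 16
Loop ends.

Final answer: 16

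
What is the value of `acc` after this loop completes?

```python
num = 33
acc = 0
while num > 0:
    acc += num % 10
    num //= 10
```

Let's trace through this code step by step.

Initialize: num = 33
Initialize: acc = 0
Entering loop: while num > 0:
After iteration 1: num = 3, acc = 3
After iteration 2: num = 0, acc = 6
Loop ends.

Final answer: 6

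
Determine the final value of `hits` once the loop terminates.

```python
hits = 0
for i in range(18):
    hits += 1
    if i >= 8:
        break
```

Let's trace through this code step by step.

Initialize: hits = 0
Entering loop: for i in range(18):
After iteration 1: i = 0, hits = 1
After iteration 2: i = 1, hits = 2
After iteration 3: i = 2, hits = 3
After iteration 4: i = 3, hits = 4
After iteration 5: i = 4, hits = 5
After iteration 6: i = 5, hits = 6
After iteration 7: i = 6, hits = 7
After iteration 8: i = 7, hits = 8
After iteration 9: i = 8, hits = 9
Loop ends.

Final answer: 9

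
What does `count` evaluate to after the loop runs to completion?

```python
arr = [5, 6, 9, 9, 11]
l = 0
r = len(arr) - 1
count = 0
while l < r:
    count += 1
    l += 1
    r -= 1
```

Let's trace through this code step by step.

Initialize: arr = [5, 6, 9, 9, 11]
Initialize: l = 0
Initialize: r = 4
Initialize: count = 0
Entering loop: while l < r:
After iteration 1: l = 1, r = 3, count = 1
After iteration 2: l = 2, r = 2, count = 2
Loop ends.

Final answer: 2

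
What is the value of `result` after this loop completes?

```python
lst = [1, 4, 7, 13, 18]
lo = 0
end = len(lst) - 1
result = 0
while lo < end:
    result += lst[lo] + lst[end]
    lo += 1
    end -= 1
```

Let's trace through this code step by step.

Initialize: lst = [1, 4, 7, 13, 18]
Initialize: lo = 0
Initialize: end = 4
Initialize: result = 0
Entering loop: while lo < end:
After iteration 1: lo = 1, end = 3, result = 19
After iteration 2: lo = 2, end = 2, result = 36
Loop ends.

Final answer: 36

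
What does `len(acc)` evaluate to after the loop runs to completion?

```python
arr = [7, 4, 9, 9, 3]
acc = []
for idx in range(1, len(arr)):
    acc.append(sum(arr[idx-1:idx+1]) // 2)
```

Let's trace through this code step by step.

Initialize: arr = [7, 4, 9, 9, 3]
Initialize: acc = []
Entering loop: for idx in range(1, len(arr)):
After iteration 1: idx = 1, acc = [5]
After iteration 2: idx = 2, acc = [5, 6]
After iteration 3: idx = 3, acc = [5, 6, 9]
After iteration 4: idx = 4, acc = [5, 6, 9, 6]
Loop ends.
len(acc) = 4

Final answer: 4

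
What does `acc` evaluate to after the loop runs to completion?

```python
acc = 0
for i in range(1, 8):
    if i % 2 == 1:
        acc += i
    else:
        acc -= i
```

Let's trace through this code step by step.

Initialize: acc = 0
Entering loop: for i in range(1, 8):
After iteration 1: i = 1, acc = 1
After iteration 2: i = 2, acc = -1
After iteration 3: i = 3, acc = 2
After iteration 4: i = 4, acc = -2
After iteration 5: i = 5, acc = 3
After iteration 6: i = 6, acc = -3
After iteration 7: i = 7, acc = 4
Loop ends.

Final answer: 4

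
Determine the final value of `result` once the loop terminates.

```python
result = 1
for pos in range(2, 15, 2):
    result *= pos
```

Let's trace through this code step by step.

Initialize: result = 1
Entering loop: for pos in range(2, 15, 2):
After iteration 1: pos = 2, result = 2
After iteration 2: pos = 4, result = 8
After iteration 3: pos = 6, result = 48
After iteration 4: pos = 8, result = 384
After iteration 5: pos = 10, result = 3840
After iteration 6: pos = 12, result = 46080
After iteration 7: pos = 14, result = 645120
Loop ends.

Final answer: 645120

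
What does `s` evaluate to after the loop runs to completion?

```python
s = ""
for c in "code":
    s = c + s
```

Let's trace through this code step by step.

Initialize: s = ''
Entering loop: for c in "code":
After iteration 1: c = 'c', s = 'c'
After iteration 2: c = 'o', s = 'oc'
After iteration 3: c = 'd', s = 'doc'
After iteration 4: c = 'e', s = 'edoc'
Loop ends.

Final answer: 'edoc'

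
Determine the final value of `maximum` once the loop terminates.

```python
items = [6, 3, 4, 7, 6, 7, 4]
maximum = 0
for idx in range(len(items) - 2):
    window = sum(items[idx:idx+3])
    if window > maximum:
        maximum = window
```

Let's trace through this code step by step.

Initialize: items = [6, 3, 4, 7, 6, 7, 4]
Initialize: maximum = 0
Entering loop: for idx in range(len(items) - 2):
After iteration 1: idx = 0, maximum = 13, window = 13
After iteration 2: idx = 1, maximum = 14, window = 14
After iteration 3: idx = 2, maximum = 17, window = 17
After iteration 4: idx = 3, maximum = 20, window = 20
After iteration 5: idx = 4, maximum = 20, window = 17
Loop ends.

Final answer: 20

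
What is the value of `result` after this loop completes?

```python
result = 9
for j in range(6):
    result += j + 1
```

Let's trace through this code step by step.

Initialize: result = 9
Entering loop: for j in range(6):
After iteration 1: j = 0, result = 10
After iteration 2: j = 1, result = 12
After iteration 3: j = 2, result = 15
After iteration 4: j = 3, result = 19
After iteration 5: j = 4, result = 24
After iteration 6: j = 5, result = 30
Loop ends.

Final answer: 30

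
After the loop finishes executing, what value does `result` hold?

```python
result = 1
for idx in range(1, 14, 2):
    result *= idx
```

Let's trace through this code step by step.

Initialize: result = 1
Entering loop: for idx in range(1, 14, 2):
After iteration 1: idx = 1, result = 1
After iteration 2: idx = 3, result = 3
After iteration 3: idx = 5, result = 15
After iteration 4: idx = 7, result = 105
After iteration 5: idx = 9, result = 945
After iteration 6: idx = 11, result = 10395
After iteration 7: idx = 13, result = 135135
Loop ends.

Final answer: 135135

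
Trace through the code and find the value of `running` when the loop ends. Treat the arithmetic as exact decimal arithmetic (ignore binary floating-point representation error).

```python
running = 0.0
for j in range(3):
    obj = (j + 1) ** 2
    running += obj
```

Let's trace through this code step by step.

Initialize: running = 0.0
Entering loop: for j in range(3):
After iteration 1: j = 0, running = 1.0, obj = 1
After iteration 2: j = 1, running = 5.0, obj = 4
After iteration 3: j = 2, running = 14.0, obj = 9
Loop ends.

Final answer: 14.0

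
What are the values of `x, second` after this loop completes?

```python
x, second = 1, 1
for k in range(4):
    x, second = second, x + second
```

Let's trace through this code step by step.

Initialize: x = 1
Initialize: second = 1
Entering loop: for k in range(4):
After iteration 1: k = 0, x = 1, second = 2
After iteration 2: k = 1, x = 2, second = 3
After iteration 3: k = 2, x = 3, second = 5
After iteration 4: k = 3, x = 5, second = 8
Loop ends.

Final answer: 5, 8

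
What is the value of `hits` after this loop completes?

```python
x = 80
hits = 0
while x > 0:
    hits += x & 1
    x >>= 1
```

Let's trace through this code step by step.

Initialize: x = 80
Initialize: hits = 0
Entering loop: while x > 0:
After iteration 1: x = 40, hits = 0
After iteration 2: x = 20, hits = 0
After iteration 3: x = 10, hits = 0
After iteration 4: x = 5, hits = 0
After iteration 5: x = 2, hits = 1
After iteration 6: x = 1, hits = 1
After iteration 7: x = 0, hits = 2
Loop ends.

Final answer: 2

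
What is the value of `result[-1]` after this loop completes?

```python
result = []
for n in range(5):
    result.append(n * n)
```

Let's trace through this code step by step.

Initialize: result = []
Entering loop: for n in range(5):
After iteration 1: n = 0, result = [0]
After iteration 2: n = 1, result = [0, 1]
After iteration 3: n = 2, result = [0, 1, 4]
After iteration 4: n = 3, result = [0, 1, 4, 9]
After iteration 5: n = 4, result = [0, 1, 4, 9, 16]
Loop ends.
result[-1] = 16

Final answer: 16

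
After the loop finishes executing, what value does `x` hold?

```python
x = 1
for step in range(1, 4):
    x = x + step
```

Let's trace through this code step by step.

Initialize: x = 1
Entering loop: for step in range(1, 4):
After iteration 1: step = 1, x = 2
After iteration 2: step = 2, x = 4
After iteration 3: step = 3, x = 7
Loop ends.

Final answer: 7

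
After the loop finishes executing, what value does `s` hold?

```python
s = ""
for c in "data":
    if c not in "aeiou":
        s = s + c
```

Let's trace through this code step by step.

Initialize: s = ''
Entering loop: for c in "data":
After iteration 1: c = 'd', s = 'd'
After iteration 2: c = 'a', s = 'd'
After iteration 3: c = 't', s = 'dt'
After iteration 4: c = 'a', s = 'dt'
Loop ends.

Final answer: 'dt'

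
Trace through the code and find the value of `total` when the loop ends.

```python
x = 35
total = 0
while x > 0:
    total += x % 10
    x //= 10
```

Let's trace through this code step by step.

Initialize: x = 35
Initialize: total = 0
Entering loop: while x > 0:
After iteration 1: x = 3, total = 5
After iteration 2: x = 0, total = 8
Loop ends.

Final answer: 8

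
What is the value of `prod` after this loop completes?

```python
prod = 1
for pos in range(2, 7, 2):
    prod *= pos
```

Let's trace through this code step by step.

Initialize: prod = 1
Entering loop: for pos in range(2, 7, 2):
After iteration 1: pos = 2, prod = 2
After iteration 2: pos = 4, prod = 8
After iteration 3: pos = 6, prod = 48
Loop ends.

Final answer: 48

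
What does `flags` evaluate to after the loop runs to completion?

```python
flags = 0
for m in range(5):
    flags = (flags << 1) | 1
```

Let's trace through this code step by step.

Initialize: flags = 0
Entering loop: for m in range(5):
After iteration 1: m = 0, flags = 1
After iteration 2: m = 1, flags = 3
After iteration 3: m = 2, flags = 7
After iteration 4: m = 3, flags = 15
After iteration 5: m = 4, flags = 31
Loop ends.

Final answer: 31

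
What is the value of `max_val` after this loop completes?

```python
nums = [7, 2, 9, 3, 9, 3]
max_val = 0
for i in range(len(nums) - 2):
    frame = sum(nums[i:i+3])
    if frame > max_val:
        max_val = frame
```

Let's trace through this code step by step.

Initialize: nums = [7, 2, 9, 3, 9, 3]
Initialize: max_val = 0
Entering loop: for i in range(len(nums) - 2):
After iteration 1: i = 0, max_val = 18, frame = 18
After iteration 2: i = 1, max_val = 18, frame = 14
After iteration 3: i = 2, max_val = 21, frame = 21
After iteration 4: i = 3, max_val = 21, frame = 15
Loop ends.

Final answer: 21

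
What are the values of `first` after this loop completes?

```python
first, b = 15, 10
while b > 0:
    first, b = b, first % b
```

Let's trace through this code step by step.

Initialize: first = 15
Initialize: b = 10
Entering loop: while b > 0:
After iteration 1: first = 10, b = 5
After iteration 2: first = 5, b = 0
Loop ends.

Final answer: 5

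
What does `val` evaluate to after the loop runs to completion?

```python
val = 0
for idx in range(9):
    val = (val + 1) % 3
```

Let's trace through this code step by step.

Initialize: val = 0
Entering loop: for idx in range(9):
After iteration 1: idx = 0, val = 1
After iteration 2: idx = 1, val = 2
After iteration 3: idx = 2, val = 0
After iteration 4: idx = 3, val = 1
After iteration 5: idx = 4, val = 2
After iteration 6: idx = 5, val = 0
After iteration 7: idx = 6, val = 1
After iteration 8: idx = 7, val = 2
After iteration 9: idx = 8, val = 0
Loop ends.

Final answer: 0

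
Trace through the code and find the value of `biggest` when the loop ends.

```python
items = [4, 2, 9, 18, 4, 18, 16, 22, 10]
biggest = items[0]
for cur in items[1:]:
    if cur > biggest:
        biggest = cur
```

Let's trace through this code step by step.

Initialize: items = [4, 2, 9, 18, 4, 18, 16, 22, 10]
Initialize: biggest = 4
Entering loop: for cur in items[1:]:
After iteration 1: cur = 2, biggest = 4
After iteration 2: cur = 9, biggest = 9
After iteration 3: cur = 18, biggest = 18
After iteration 4: cur = 4, biggest = 18
After iteration 5: cur = 18, biggest = 18
After iteration 6: cur = 16, biggest = 18
After iteration 7: cur = 22, biggest = 22
After iteration 8: cur = 10, biggest = 22
Loop ends.

Final answer: 22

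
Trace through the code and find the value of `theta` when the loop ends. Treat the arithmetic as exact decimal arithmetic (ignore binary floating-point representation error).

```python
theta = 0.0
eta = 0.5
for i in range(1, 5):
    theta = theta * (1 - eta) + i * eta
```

Let's trace through this code step by step.

Initialize: theta = 0.0
Initialize: eta = 0.5
Entering loop: for i in range(1, 5):
After iteration 1: i = 1, theta = 0.5
After iteration 2: i = 2, theta = 1.25
After iteration 3: i = 3, theta = 2.125
After iteration 4: i = 4, theta = 3.0625
Loop ends.

Final answer: 3.0625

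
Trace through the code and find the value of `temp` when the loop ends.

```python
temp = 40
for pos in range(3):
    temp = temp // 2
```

Let's trace through this code step by step.

Initialize: temp = 40
Entering loop: for pos in range(3):
After iteration 1: pos = 0, temp = 20
After iteration 2: pos = 1, temp = 10
After iteration 3: pos = 2, temp = 5
Loop ends.

Final answer: 5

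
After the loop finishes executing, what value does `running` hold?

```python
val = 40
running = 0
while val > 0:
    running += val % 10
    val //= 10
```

Let's trace through this code step by step.

Initialize: val = 40
Initialize: running = 0
Entering loop: while val > 0:
After iteration 1: val = 4, running = 0
After iteration 2: val = 0, running = 4
Loop ends.

Final answer: 4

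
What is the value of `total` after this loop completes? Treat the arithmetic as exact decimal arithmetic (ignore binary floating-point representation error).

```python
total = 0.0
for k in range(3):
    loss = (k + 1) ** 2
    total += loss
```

Let's trace through this code step by step.

Initialize: total = 0.0
Entering loop: for k in range(3):
After iteration 1: k = 0, total = 1.0, loss = 1
After iteration 2: k = 1, total = 5.0, loss = 4
After iteration 3: k = 2, total = 14.0, loss = 9
Loop ends.

Final answer: 14.0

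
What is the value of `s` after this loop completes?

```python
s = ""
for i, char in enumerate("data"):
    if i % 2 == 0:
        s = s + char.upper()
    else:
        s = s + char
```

Let's trace through this code step by step.

Initialize: s = ''
Entering loop: for i, char in enumerate("data"):
After iteration 1: i = 0, char = 'd', s = 'D'
After iteration 2: i = 1, char = 'a', s = 'Da'
After iteration 3: i = 2, char = 't', s = 'DaT'
After iteration 4: i = 3, char = 'a', s = 'DaTa'
Loop ends.

Final answer: 'DaTa'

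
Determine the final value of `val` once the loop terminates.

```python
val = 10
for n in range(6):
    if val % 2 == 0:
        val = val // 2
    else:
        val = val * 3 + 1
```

Let's trace through this code step by step.

Initialize: val = 10
Entering loop: for n in range(6):
After iteration 1: n = 0, val = 5
After iteration 2: n = 1, val = 16
After iteration 3: n = 2, val = 8
After iteration 4: n = 3, val = 4
After iteration 5: n = 4, val = 2
After iteration 6: n = 5, val = 1
Loop ends.

Final answer: 1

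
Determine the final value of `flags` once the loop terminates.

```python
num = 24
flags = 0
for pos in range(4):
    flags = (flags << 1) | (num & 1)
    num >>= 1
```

Let's trace through this code step by step.

Initialize: num = 24
Initialize: flags = 0
Entering loop: for pos in range(4):
After iteration 1: pos = 0, num = 12, flags = 0
After iteration 2: pos = 1, num = 6, flags = 0
After iteration 3: pos = 2, num = 3, flags = 0
After iteration 4: pos = 3, num = 1, flags = 1
Loop ends.

Final answer: 1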